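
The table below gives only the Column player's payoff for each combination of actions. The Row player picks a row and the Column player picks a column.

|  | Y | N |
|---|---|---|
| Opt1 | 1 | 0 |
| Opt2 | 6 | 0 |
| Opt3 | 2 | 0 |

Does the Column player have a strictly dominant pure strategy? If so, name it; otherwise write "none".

Y vs N: Opt1: 1>0, Opt2: 6>0, Opt3: 2>0.
Y strictly beats every other strategy against every opponent action, so it is strictly dominant.

Y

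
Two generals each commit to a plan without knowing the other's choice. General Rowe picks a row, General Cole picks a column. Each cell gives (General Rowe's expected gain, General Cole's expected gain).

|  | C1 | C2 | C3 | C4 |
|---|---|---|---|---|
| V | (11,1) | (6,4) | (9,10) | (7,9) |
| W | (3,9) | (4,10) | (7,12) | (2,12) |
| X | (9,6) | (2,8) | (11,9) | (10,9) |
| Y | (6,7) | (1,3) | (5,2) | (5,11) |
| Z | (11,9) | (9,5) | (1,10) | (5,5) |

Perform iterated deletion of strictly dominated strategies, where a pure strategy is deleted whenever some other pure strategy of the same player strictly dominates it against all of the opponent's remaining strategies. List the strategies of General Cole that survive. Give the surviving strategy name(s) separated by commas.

C3, C4

General Rowe's strategy W is strictly dominated by V (C1: 11>3, C2: 6>4, C3: 9>7, C4: 7>2) and is removed.
Row Y is eliminated: V beats it against every remaining column (C1: 11>6, C2: 6>1, C3: 9>5, C4: 7>5).
General Cole's strategy C1 is strictly dominated by C3 (V: 10>1, X: 9>6, Z: 10>9) and is removed.
For General Cole, C3 strictly dominates C2 on the remaining rows (V: 10>4, X: 9>8, Z: 10>5); eliminate C2.
For General Rowe, X strictly dominates V on the remaining columns (C3: 11>9, C4: 10>7); eliminate V.
General Rowe's strategy Z is strictly dominated by X (C3: 11>1, C4: 10>5) and is removed.
Among the remaining strategies, none is strictly dominated by another pure strategy of the same player, so the elimination stops.
Surviving strategies — General Rowe: {X}; General Cole: {C3, C4}.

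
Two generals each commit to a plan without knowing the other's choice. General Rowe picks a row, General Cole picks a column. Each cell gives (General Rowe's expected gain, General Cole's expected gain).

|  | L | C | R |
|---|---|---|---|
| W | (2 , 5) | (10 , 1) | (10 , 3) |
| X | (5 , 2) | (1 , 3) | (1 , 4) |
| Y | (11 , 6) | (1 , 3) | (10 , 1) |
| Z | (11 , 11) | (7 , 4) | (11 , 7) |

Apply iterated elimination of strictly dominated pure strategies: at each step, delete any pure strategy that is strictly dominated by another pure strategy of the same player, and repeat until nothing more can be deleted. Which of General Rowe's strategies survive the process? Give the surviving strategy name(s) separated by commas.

General Rowe's strategy X is strictly dominated by Z (L: 11>5, C: 7>1, R: 11>1) and is removed.
For General Cole, L strictly dominates C on the remaining rows (W: 5>1, Y: 6>3, Z: 11>4); eliminate C.
For General Rowe, Z strictly dominates W on the remaining columns (L: 11>2, R: 11>10); eliminate W.
For General Cole, L strictly dominates R on the remaining rows (Y: 6>1, Z: 11>7); eliminate R.
Among the remaining strategies, none is strictly dominated by another pure strategy of the same player, so the elimination stops.
Surviving strategies — General Rowe: {Y, Z}; General Cole: {L}.

Y, Z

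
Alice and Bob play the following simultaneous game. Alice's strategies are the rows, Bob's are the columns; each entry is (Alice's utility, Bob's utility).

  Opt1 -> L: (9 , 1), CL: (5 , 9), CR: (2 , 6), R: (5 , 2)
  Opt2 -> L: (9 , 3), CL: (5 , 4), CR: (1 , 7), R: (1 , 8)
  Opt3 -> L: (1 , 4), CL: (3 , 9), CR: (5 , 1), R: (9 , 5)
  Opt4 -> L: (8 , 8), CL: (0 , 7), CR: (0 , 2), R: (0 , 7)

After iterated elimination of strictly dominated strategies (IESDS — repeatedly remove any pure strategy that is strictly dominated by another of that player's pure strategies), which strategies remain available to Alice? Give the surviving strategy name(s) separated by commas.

Row Opt4 is eliminated: Opt1 beats it against every remaining column (L: 9>8, CL: 5>0, CR: 2>0, R: 5>0).
Column L is eliminated: CL beats it against every remaining row (Opt1: 9>1, Opt2: 4>3, Opt3: 9>4).
Among the remaining strategies, none is strictly dominated by another pure strategy of the same player, so the elimination stops.
Surviving strategies — Alice: {Opt1, Opt2, Opt3}; Bob: {CL, CR, R}.

Opt1, Opt2, Opt3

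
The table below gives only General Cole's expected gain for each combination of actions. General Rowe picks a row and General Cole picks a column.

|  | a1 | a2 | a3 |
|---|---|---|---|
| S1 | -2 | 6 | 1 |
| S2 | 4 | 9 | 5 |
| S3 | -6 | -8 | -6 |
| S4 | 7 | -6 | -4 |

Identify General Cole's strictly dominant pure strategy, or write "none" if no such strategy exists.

a1 fails to dominate a2 at S1 (-2<6).
a2 fails to dominate a1 at S3 (-8<-6).
a3 fails to dominate a1 at S3 (-6=-6).
No single strategy dominates all the others.

none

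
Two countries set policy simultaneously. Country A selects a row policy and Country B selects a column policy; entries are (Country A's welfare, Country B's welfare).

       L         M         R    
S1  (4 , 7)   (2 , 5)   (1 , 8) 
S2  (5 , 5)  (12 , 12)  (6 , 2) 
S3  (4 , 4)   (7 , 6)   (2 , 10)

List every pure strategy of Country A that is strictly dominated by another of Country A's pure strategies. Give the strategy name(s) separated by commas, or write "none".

S1: dominated, since S2 does at least as well everywhere (L: 5>4, M: 12>2, R: 6>1).
Nothing dominates S2: S1 at L (5>4); S3 at L (5>4).
S3 is strictly dominated by S2 (L: 5>4, M: 12>7, R: 6>2).

S1, S3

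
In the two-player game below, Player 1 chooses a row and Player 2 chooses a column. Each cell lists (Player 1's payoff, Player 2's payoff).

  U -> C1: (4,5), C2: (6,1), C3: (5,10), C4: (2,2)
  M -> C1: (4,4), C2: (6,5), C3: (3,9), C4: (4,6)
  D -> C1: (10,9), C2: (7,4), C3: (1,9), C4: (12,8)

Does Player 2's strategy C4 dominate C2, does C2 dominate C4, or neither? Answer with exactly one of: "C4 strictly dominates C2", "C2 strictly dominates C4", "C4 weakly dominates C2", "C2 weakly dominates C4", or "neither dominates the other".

C4 strictly dominates C2

Compare C4 to C2 across each opponent action: U: 2>1, M: 6>5, D: 8>4.
C4 gives a strictly higher payoff against each opponent action, so C4 strictly dominates C2.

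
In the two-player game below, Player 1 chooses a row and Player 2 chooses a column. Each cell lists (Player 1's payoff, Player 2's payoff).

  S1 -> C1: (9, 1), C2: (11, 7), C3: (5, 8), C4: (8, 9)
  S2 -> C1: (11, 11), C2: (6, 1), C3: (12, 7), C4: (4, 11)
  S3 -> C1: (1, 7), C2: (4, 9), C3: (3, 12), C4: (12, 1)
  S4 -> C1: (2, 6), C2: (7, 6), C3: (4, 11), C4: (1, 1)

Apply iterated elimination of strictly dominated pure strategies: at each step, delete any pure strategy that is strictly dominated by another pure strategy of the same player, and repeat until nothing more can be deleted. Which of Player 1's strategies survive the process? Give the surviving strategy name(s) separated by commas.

For Player 1, S1 strictly dominates S4 on the remaining columns (C1: 9>2, C2: 11>7, C3: 5>4, C4: 8>1); eliminate S4.
Column C2 is eliminated: C3 beats it against every remaining row (S1: 8>7, S2: 7>1, S3: 12>9).
Among the remaining strategies, none is strictly dominated by another pure strategy of the same player, so the elimination stops.
Surviving strategies — Player 1: {S1, S2, S3}; Player 2: {C1, C3, C4}.

S1, S2, S3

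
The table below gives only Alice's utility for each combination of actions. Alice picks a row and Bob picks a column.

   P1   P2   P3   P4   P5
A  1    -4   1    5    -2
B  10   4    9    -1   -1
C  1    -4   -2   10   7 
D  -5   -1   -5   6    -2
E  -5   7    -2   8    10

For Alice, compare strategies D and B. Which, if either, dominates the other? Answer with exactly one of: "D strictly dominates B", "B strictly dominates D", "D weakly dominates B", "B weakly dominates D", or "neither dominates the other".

Compare D to B across each opponent action: P1: -5<10, P2: -1<4, P3: -5<9, P4: 6>-1, P5: -2<-1.
D does better at P4 but worse at P1, P2, P3, P5; neither strategy dominates the other.

neither dominates the other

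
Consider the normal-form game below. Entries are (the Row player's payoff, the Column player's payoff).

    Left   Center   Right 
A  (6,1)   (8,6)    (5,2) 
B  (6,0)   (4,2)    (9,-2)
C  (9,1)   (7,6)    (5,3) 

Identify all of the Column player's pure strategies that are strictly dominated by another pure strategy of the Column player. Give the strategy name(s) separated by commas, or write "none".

Left, Right

Left is strictly dominated by Center (A: 6>1, B: 2>0, C: 6>1).
Nothing dominates Center: Left at A (6>1); Right at A (6>2).
Right: dominated, since Center does at least as well everywhere (A: 6>2, B: 2>-2, C: 6>3).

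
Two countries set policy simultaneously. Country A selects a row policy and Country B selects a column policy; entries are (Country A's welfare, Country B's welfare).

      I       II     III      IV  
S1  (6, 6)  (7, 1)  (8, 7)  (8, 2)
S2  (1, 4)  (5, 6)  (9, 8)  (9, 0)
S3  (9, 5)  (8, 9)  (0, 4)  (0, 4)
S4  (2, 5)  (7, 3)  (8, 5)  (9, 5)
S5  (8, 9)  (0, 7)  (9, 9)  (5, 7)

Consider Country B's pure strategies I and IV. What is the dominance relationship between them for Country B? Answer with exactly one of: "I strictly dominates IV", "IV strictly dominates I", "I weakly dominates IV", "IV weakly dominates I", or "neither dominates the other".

I's payoffs vs IV's, by Country A's action — S1: 6>2, S2: 4>0, S3: 5>4, S4: 5=5, S5: 9>7.
I is at least as good everywhere and strictly better somewhere (tied only at S4), so I weakly but not strictly dominates IV.

I weakly dominates IV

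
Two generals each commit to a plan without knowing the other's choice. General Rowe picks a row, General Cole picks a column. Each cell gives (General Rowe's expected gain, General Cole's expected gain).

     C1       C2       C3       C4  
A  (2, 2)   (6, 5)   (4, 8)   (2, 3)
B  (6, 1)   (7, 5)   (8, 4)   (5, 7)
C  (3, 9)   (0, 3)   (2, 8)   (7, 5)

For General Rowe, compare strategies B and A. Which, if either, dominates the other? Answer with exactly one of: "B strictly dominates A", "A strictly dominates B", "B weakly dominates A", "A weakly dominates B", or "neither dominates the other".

Compare B to A across each opponent action: C1: 6>2, C2: 7>6, C3: 8>4, C4: 5>2.
Every comparison favours B, so B strictly dominates A.

B strictly dominates A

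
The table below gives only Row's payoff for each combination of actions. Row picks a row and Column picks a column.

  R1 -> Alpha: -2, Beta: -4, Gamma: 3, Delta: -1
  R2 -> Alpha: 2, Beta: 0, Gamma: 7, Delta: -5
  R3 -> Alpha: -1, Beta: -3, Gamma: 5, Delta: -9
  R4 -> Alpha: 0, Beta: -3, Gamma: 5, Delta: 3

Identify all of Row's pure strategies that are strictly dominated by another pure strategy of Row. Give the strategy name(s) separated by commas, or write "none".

R1, R3

R1 is strictly dominated by R4 (Alpha: 0>-2, Beta: -3>-4, Gamma: 5>3, Delta: 3>-1).
R2: no other strategy beats it everywhere (R1 at Alpha (2>-2); R3 at Alpha (2>-1); R4 at Alpha (2>0)).
R3 is strictly dominated by R2 (Alpha: 2>-1, Beta: 0>-3, Gamma: 7>5, Delta: -5>-9).
R4: no other strategy beats it everywhere (R1 at Alpha (0>-2); R2 at Delta (3>-5); R3 at Alpha (0>-1)).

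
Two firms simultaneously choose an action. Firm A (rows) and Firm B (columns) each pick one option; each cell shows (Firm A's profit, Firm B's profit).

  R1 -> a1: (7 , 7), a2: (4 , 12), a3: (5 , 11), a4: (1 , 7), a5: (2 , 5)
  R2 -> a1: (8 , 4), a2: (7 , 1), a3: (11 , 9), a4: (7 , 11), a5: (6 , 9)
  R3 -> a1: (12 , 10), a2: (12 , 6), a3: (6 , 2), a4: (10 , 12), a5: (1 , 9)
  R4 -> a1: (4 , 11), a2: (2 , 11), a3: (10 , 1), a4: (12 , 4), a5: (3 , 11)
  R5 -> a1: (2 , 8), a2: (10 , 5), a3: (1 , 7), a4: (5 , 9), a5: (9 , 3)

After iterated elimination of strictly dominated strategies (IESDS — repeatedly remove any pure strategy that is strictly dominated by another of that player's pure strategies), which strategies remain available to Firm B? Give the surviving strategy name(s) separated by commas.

a1, a2, a4, a5

Row R1 is eliminated: R2 beats it against every remaining column (a1: 8>7, a2: 7>4, a3: 11>5, a4: 7>1, a5: 6>2).
Column a3 is eliminated: a4 beats it against every remaining row (R2: 11>9, R3: 12>2, R4: 4>1, R5: 9>7).
Among the remaining strategies, none is strictly dominated by another pure strategy of the same player, so the elimination stops.
Surviving strategies — Firm A: {R2, R3, R4, R5}; Firm B: {a1, a2, a4, a5}.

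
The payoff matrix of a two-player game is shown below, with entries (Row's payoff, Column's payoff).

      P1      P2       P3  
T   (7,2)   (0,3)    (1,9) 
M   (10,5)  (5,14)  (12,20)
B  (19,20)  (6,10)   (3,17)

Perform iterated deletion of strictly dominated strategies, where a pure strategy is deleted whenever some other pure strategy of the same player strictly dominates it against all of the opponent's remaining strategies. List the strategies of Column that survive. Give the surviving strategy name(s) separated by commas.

For Row, M strictly dominates T on the remaining columns (P1: 10>7, P2: 5>0, P3: 12>1); eliminate T.
For Column, P3 strictly dominates P2 on the remaining rows (M: 20>14, B: 17>10); eliminate P2.
Among the remaining strategies, none is strictly dominated by another pure strategy of the same player, so the elimination stops.
Surviving strategies — Row: {M, B}; Column: {P1, P3}.

P1, P3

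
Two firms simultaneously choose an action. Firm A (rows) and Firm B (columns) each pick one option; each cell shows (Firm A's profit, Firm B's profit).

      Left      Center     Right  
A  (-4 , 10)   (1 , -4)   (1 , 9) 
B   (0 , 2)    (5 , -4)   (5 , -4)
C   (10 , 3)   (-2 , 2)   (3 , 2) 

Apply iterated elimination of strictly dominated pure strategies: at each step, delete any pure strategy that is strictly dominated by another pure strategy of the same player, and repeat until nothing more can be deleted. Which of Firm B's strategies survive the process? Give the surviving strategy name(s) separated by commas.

Left

Firm A's strategy A is strictly dominated by B (Left: 0>-4, Center: 5>1, Right: 5>1) and is removed.
Firm B's strategy Center is strictly dominated by Left (B: 2>-4, C: 3>2) and is removed.
For Firm B, Left strictly dominates Right on the remaining rows (B: 2>-4, C: 3>2); eliminate Right.
Firm A's strategy B is strictly dominated by C (Left: 10>0) and is removed.
Among the remaining strategies, none is strictly dominated by another pure strategy of the same player, so the elimination stops.
Surviving strategies — Firm A: {C}; Firm B: {Left}.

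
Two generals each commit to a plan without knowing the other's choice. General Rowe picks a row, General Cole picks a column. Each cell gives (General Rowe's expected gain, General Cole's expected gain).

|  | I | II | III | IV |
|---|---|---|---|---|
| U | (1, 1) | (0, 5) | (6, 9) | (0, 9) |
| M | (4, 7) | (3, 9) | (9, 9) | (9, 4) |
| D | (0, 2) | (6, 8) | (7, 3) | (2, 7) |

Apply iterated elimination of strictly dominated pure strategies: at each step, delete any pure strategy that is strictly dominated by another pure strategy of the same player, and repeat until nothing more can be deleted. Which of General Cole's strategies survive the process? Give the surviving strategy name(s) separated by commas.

II, III

Row U is eliminated: M beats it against every remaining column (I: 4>1, II: 3>0, III: 9>6, IV: 9>0).
For General Cole, II strictly dominates I on the remaining rows (M: 9>7, D: 8>2); eliminate I.
General Cole's strategy IV is strictly dominated by II (M: 9>4, D: 8>7) and is removed.
Among the remaining strategies, none is strictly dominated by another pure strategy of the same player, so the elimination stops.
Surviving strategies — General Rowe: {M, D}; General Cole: {II, III}.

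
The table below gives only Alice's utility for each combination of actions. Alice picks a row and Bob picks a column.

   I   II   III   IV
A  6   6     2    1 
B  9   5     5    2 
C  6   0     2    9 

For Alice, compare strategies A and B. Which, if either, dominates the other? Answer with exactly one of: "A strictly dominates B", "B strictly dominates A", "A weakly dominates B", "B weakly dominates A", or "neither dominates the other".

neither dominates the other

A's payoffs vs B's, by Bob's action — I: 6<9, II: 6>5, III: 2<5, IV: 1<2.
A does better at II but worse at I, III, IV; neither strategy dominates the other.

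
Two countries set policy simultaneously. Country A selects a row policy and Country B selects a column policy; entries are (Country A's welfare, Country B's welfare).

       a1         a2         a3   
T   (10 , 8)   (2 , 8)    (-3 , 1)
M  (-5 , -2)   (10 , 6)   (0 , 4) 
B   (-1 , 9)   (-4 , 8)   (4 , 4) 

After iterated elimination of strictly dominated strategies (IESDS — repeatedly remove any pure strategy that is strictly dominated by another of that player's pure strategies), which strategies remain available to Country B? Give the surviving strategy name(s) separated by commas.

a1, a2

For Country B, a2 strictly dominates a3 on the remaining rows (T: 8>1, M: 6>4, B: 8>4); eliminate a3.
For Country A, T strictly dominates B on the remaining columns (a1: 10>-1, a2: 2>-4); eliminate B.
Among the remaining strategies, none is strictly dominated by another pure strategy of the same player, so the elimination stops.
Surviving strategies — Country A: {T, M}; Country B: {a1, a2}.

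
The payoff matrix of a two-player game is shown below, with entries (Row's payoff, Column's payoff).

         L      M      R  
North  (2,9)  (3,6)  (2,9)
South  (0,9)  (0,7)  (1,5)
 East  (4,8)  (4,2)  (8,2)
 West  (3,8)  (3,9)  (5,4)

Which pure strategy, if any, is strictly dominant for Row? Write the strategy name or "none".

East

East vs North: L: 4>2, M: 4>3, R: 8>2.
East vs South: L: 4>0, M: 4>0, R: 8>1.
East vs West: L: 4>3, M: 4>3, R: 8>5.
East strictly beats every other strategy against every opponent action, so it is strictly dominant.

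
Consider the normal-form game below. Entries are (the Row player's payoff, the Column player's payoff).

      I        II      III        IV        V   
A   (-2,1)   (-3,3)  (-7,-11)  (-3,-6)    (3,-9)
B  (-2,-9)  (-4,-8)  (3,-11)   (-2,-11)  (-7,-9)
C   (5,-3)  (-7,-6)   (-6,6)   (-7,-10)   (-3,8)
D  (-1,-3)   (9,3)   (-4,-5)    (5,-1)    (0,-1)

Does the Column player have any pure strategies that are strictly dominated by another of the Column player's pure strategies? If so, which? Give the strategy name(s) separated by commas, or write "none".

III, IV

Nothing dominates I: II at C (-3>-6); III at A (1>-11); IV at A (1>-6); V at A (1>-9).
II: no other strategy beats it everywhere (I at A (3>1); III at A (3>-11); IV at A (3>-6); V at A (3>-9)).
III: dominated, since V does at least as well everywhere (A: -9>-11, B: -9>-11, C: 8>6, D: -1>-5).
IV is strictly dominated by II (A: 3>-6, B: -8>-11, C: -6>-10, D: 3>-1).
V: no other strategy beats it everywhere (I at B (-9=-9); II at C (8>-6); III at A (-9>-11); IV at B (-9>-11)).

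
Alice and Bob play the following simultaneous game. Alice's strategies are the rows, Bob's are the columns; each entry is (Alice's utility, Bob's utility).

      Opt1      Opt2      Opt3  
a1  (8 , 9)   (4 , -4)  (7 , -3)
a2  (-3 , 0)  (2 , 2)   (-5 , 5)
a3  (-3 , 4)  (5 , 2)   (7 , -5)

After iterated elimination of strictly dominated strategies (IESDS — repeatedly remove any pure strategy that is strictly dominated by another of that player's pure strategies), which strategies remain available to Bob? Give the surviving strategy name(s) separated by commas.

Opt1

Row a2 is eliminated: a1 beats it against every remaining column (Opt1: 8>-3, Opt2: 4>2, Opt3: 7>-5).
Bob's strategy Opt2 is strictly dominated by Opt1 (a1: 9>-4, a3: 4>2) and is removed.
For Bob, Opt1 strictly dominates Opt3 on the remaining rows (a1: 9>-3, a3: 4>-5); eliminate Opt3.
Row a3 is eliminated: a1 beats it against every remaining column (Opt1: 8>-3).
Among the remaining strategies, none is strictly dominated by another pure strategy of the same player, so the elimination stops.
Surviving strategies — Alice: {a1}; Bob: {Opt1}.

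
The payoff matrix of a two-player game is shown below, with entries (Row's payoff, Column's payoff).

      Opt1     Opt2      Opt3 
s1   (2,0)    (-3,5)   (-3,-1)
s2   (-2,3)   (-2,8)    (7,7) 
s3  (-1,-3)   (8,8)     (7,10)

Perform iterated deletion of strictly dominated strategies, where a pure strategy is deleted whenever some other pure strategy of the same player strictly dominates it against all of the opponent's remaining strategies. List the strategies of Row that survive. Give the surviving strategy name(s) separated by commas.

For Column, Opt2 strictly dominates Opt1 on the remaining rows (s1: 5>0, s2: 8>3, s3: 8>-3); eliminate Opt1.
For Row, s2 strictly dominates s1 on the remaining columns (Opt2: -2>-3, Opt3: 7>-3); eliminate s1.
Among the remaining strategies, none is strictly dominated by another pure strategy of the same player, so the elimination stops.
Surviving strategies — Row: {s2, s3}; Column: {Opt2, Opt3}.

s2, s3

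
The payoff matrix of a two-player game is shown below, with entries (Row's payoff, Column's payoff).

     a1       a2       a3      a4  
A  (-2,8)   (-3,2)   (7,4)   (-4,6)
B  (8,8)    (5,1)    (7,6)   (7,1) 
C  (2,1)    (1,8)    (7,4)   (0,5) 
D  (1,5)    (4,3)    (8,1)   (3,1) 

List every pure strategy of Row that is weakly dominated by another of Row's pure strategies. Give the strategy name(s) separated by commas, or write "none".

A, C

A is weakly dominated by B (a1: 8>-2, a2: 5>-3, a3: 7=7, a4: 7>-4).
B: no other strategy beats it everywhere (A at a1 (8>-2); C at a1 (8>2); D at a1 (8>1)).
C: dominated, since B does at least as well everywhere (a1: 8>2, a2: 5>1, a3: 7=7, a4: 7>0).
D is not dominated — it holds its own against A at a1 (1>-2); B at a3 (8>7); C at a2 (4>1).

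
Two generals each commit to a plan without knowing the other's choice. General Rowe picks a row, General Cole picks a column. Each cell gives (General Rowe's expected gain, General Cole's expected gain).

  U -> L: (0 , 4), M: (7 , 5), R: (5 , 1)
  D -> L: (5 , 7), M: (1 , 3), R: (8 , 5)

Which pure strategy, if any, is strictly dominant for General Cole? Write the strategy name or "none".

none

L fails to dominate M at U (4<5).
M fails to dominate L at D (3<7).
R fails to dominate L at U (1<4).
No single strategy dominates all the others.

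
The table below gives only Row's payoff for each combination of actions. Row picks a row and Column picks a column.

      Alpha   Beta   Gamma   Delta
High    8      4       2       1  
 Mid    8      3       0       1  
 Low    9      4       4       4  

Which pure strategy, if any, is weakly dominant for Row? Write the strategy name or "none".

Low

Low vs High: Alpha: 9>8, Beta: 4=4, Gamma: 4>2, Delta: 4>1.
Low vs Mid: Alpha: 9>8, Beta: 4>3, Gamma: 4>0, Delta: 4>1.
Low is at least as good as every other strategy against every opponent action, so it is weakly dominant.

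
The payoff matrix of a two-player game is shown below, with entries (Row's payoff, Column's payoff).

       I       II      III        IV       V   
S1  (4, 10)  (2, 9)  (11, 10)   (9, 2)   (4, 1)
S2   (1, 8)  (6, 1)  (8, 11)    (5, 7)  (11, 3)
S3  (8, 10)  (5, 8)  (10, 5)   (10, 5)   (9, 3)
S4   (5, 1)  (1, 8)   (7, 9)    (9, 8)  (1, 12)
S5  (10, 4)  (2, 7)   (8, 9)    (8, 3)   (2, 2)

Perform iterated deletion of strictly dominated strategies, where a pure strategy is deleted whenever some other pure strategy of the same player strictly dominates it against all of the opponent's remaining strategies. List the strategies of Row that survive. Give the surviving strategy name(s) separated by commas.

S1, S2, S3, S5

For Row, S3 strictly dominates S4 on the remaining columns (I: 8>5, II: 5>1, III: 10>7, IV: 10>9, V: 9>1); eliminate S4.
For Column, I strictly dominates IV on the remaining rows (S1: 10>2, S2: 8>7, S3: 10>5, S5: 4>3); eliminate IV.
Column's strategy V is strictly dominated by I (S1: 10>1, S2: 8>3, S3: 10>3, S5: 4>2) and is removed.
Among the remaining strategies, none is strictly dominated by another pure strategy of the same player, so the elimination stops.
Surviving strategies — Row: {S1, S2, S3, S5}; Column: {I, II, III}.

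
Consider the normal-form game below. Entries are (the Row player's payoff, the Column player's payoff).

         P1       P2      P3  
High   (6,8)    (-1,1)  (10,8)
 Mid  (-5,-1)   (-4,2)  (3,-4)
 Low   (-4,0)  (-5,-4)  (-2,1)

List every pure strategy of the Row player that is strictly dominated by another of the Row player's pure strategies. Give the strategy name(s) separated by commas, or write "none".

High is not dominated — it holds its own against Mid at P1 (6>-5); Low at P1 (6>-4).
Mid is strictly dominated by High (P1: 6>-5, P2: -1>-4, P3: 10>3).
Low: dominated, since High does at least as well everywhere (P1: 6>-4, P2: -1>-5, P3: 10>-2).

Mid, Low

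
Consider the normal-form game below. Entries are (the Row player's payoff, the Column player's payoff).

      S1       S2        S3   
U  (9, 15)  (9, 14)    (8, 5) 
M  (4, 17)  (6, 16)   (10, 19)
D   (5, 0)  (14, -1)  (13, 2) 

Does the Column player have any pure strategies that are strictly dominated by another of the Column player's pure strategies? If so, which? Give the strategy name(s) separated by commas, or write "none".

S1: no other strategy beats it everywhere (S2 at U (15>14); S3 at U (15>5)).
S1 strictly dominates S2 — U: 15>14, M: 17>16, D: 0>-1.
Nothing dominates S3: S1 at M (19>17); S2 at M (19>16).

S2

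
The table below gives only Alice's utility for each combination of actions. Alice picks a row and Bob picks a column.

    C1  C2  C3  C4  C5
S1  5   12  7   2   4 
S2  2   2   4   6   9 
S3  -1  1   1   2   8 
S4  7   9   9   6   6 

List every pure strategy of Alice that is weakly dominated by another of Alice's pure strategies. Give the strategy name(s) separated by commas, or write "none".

S1 is not dominated — it holds its own against S2 at C1 (5>2); S3 at C1 (5>-1); S4 at C2 (12>9).
S2 is not dominated — it holds its own against S1 at C4 (6>2); S3 at C1 (2>-1); S4 at C5 (9>6).
S3 is weakly dominated by S2 (C1: 2>-1, C2: 2>1, C3: 4>1, C4: 6>2, C5: 9>8).
S4: no other strategy beats it everywhere (S1 at C1 (7>5); S2 at C1 (7>2); S3 at C1 (7>-1)).

S3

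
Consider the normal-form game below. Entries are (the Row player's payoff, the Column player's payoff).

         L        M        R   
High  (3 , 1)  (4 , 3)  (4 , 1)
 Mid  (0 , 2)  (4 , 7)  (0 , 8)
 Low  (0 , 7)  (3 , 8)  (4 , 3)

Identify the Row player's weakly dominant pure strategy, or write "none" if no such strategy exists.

High vs Mid: L: 3>0, M: 4=4, R: 4>0.
High vs Low: L: 3>0, M: 4>3, R: 4=4.
High is at least as good as every other strategy against every opponent action, so it is weakly dominant.

High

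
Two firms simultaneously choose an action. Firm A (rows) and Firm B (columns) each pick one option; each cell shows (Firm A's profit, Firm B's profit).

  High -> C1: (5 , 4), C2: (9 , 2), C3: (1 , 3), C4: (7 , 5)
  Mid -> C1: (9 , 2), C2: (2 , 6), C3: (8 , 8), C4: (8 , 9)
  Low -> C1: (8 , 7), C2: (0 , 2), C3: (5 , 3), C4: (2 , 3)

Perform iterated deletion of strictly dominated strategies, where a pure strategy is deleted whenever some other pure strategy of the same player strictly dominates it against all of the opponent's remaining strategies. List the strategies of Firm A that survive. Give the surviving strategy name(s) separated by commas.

For Firm A, Mid strictly dominates Low on the remaining columns (C1: 9>8, C2: 2>0, C3: 8>5, C4: 8>2); eliminate Low.
For Firm B, C4 strictly dominates C1 on the remaining rows (High: 5>4, Mid: 9>2); eliminate C1.
Firm B's strategy C2 is strictly dominated by C3 (High: 3>2, Mid: 8>6) and is removed.
For Firm A, Mid strictly dominates High on the remaining columns (C3: 8>1, C4: 8>7); eliminate High.
For Firm B, C4 strictly dominates C3 on the remaining rows (Mid: 9>8); eliminate C3.
Among the remaining strategies, none is strictly dominated by another pure strategy of the same player, so the elimination stops.
Surviving strategies — Firm A: {Mid}; Firm B: {C4}.

Mid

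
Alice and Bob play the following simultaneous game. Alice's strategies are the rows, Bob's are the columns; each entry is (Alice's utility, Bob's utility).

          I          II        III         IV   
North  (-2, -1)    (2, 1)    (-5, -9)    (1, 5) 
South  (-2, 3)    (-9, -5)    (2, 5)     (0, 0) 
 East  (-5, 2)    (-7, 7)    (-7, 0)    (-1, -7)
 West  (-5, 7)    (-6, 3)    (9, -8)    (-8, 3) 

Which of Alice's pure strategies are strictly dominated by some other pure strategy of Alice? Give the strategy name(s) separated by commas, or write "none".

North is not dominated — it holds its own against South at I (-2=-2); East at I (-2>-5); West at I (-2>-5).
Nothing dominates South: North at I (-2=-2); East at I (-2>-5); West at I (-2>-5).
North strictly dominates East — I: -2>-5, II: 2>-7, III: -5>-7, IV: 1>-1.
West is not dominated — it holds its own against North at III (9>-5); South at II (-6>-9); East at I (-5=-5).

East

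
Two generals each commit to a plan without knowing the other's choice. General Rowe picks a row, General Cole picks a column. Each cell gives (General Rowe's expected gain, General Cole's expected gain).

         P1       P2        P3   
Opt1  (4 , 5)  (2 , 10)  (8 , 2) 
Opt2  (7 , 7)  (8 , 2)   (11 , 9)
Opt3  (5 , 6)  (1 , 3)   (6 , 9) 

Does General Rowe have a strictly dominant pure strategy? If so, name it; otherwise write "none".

Opt2 vs Opt1: P1: 7>4, P2: 8>2, P3: 11>8.
Opt2 vs Opt3: P1: 7>5, P2: 8>1, P3: 11>6.
Opt2 strictly beats every other strategy against every opponent action, so it is strictly dominant.

Opt2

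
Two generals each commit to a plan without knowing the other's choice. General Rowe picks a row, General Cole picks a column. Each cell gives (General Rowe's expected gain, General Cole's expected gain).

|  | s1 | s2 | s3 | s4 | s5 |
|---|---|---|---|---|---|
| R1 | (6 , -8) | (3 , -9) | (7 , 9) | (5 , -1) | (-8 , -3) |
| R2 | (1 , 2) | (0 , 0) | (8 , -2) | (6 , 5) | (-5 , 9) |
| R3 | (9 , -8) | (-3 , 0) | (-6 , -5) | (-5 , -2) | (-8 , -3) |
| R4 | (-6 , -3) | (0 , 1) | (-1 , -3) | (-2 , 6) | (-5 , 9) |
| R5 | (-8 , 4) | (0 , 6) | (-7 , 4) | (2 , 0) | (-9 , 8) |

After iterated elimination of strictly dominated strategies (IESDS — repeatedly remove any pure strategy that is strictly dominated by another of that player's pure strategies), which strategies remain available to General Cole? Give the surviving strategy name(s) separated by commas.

For General Rowe, R1 strictly dominates R5 on the remaining columns (s1: 6>-8, s2: 3>0, s3: 7>-7, s4: 5>2, s5: -8>-9); eliminate R5.
General Cole's strategy s1 is strictly dominated by s4 (R1: -1>-8, R2: 5>2, R3: -2>-8, R4: 6>-3) and is removed.
Row R3 is eliminated: R2 beats it against every remaining column (s2: 0>-3, s3: 8>-6, s4: 6>-5, s5: -5>-8).
Column s2 is eliminated: s4 beats it against every remaining row (R1: -1>-9, R2: 5>0, R4: 6>1).
Row R1 is eliminated: R2 beats it against every remaining column (s3: 8>7, s4: 6>5, s5: -5>-8).
Column s3 is eliminated: s4 beats it against every remaining row (R2: 5>-2, R4: 6>-3).
Column s4 is eliminated: s5 beats it against every remaining row (R2: 9>5, R4: 9>6).
Among the remaining strategies, none is strictly dominated by another pure strategy of the same player, so the elimination stops.
Surviving strategies — General Rowe: {R2, R4}; General Cole: {s5}.

s5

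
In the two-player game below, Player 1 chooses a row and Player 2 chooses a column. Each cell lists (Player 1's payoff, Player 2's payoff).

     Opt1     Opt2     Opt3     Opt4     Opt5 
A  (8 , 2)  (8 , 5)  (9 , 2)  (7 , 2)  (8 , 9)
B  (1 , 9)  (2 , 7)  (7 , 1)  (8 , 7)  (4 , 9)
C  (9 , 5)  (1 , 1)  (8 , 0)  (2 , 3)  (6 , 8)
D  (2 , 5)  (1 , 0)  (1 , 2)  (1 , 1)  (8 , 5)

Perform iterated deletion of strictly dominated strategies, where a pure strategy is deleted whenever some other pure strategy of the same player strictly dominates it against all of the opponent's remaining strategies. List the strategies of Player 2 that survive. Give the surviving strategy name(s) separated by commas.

Player 2's strategy Opt2 is strictly dominated by Opt5 (A: 9>5, B: 9>7, C: 8>1, D: 5>0) and is removed.
For Player 2, Opt5 strictly dominates Opt3 on the remaining rows (A: 9>2, B: 9>1, C: 8>0, D: 5>2); eliminate Opt3.
For Player 2, Opt5 strictly dominates Opt4 on the remaining rows (A: 9>2, B: 9>7, C: 8>3, D: 5>1); eliminate Opt4.
Player 1's strategy B is strictly dominated by A (Opt1: 8>1, Opt5: 8>4) and is removed.
Among the remaining strategies, none is strictly dominated by another pure strategy of the same player, so the elimination stops.
Surviving strategies — Player 1: {A, C, D}; Player 2: {Opt1, Opt5}.

Opt1, Opt5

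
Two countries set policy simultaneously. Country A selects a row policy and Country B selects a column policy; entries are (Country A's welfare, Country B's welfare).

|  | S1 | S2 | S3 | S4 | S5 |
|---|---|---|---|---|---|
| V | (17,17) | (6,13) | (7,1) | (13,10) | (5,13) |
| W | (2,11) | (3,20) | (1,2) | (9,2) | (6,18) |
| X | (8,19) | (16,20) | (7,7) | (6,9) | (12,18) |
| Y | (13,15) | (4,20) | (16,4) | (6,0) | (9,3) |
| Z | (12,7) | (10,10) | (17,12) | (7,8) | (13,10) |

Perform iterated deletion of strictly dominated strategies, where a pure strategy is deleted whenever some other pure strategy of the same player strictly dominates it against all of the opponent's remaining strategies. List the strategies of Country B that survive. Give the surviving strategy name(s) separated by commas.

S1, S2, S3, S5

For Country B, S2 strictly dominates S4 on the remaining rows (V: 13>10, W: 20>2, X: 20>9, Y: 20>0, Z: 10>8); eliminate S4.
Row W is eliminated: X beats it against every remaining column (S1: 8>2, S2: 16>3, S3: 7>1, S5: 12>6).
Among the remaining strategies, none is strictly dominated by another pure strategy of the same player, so the elimination stops.
Surviving strategies — Country A: {V, X, Y, Z}; Country B: {S1, S2, S3, S5}.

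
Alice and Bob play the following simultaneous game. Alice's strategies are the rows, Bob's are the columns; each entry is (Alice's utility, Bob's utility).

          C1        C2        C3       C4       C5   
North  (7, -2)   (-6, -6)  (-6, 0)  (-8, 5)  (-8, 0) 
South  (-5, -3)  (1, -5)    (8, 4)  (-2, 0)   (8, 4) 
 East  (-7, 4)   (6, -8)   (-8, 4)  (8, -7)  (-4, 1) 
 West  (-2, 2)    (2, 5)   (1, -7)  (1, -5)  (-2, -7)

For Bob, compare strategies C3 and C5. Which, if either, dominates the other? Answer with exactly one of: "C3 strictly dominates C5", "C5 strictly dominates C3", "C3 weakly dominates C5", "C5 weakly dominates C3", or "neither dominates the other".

Compare C3 to C5 across every action of Alice: North: 0=0, South: 4=4, East: 4>1, West: -7=-7.
C3 is at least as good everywhere and strictly better somewhere (tied only at North, South, West), so C3 weakly but not strictly dominates C5.

C3 weakly dominates C5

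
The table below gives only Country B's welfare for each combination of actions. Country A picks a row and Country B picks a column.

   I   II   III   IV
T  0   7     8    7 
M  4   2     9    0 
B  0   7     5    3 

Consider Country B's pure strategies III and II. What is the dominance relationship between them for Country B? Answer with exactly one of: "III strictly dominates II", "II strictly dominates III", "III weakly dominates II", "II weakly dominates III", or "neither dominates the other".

neither dominates the other

III's payoffs vs II's, by Country A's action — T: 8>7, M: 9>2, B: 5<7.
III does better at T, M but worse at B; neither strategy dominates the other.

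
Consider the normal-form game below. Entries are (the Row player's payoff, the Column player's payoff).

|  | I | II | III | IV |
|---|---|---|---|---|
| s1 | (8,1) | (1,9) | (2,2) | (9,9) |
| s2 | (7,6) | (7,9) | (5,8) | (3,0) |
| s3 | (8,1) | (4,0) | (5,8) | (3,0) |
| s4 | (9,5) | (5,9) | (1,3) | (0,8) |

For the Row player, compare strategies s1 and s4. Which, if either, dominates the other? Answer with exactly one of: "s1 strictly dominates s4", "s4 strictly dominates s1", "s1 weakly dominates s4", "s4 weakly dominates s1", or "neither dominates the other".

Compare s1 to s4 across each choice by the Column player: I: 8<9, II: 1<5, III: 2>1, IV: 9>0.
s1 does better at III, IV but worse at I, II; neither strategy dominates the other.

neither dominates the other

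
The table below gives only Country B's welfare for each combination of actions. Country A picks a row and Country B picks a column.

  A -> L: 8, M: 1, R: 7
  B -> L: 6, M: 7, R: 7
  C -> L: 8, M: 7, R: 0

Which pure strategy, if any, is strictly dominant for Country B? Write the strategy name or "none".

L fails to dominate M at B (6<7).
M fails to dominate L at A (1<8).
R fails to dominate L at A (7<8).
No single strategy dominates all the others.

none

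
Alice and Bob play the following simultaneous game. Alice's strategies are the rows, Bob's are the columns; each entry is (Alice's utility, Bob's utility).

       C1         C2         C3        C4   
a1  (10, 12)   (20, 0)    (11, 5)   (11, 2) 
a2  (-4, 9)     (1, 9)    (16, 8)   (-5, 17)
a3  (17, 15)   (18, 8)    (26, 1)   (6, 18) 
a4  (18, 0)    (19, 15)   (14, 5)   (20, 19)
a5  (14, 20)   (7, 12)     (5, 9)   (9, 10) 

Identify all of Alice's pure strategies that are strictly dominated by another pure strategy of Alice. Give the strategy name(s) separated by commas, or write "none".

a1 is not dominated — it holds its own against a2 at C1 (10>-4); a3 at C2 (20>18); a4 at C2 (20>19); a5 at C2 (20>7).
a2 is strictly dominated by a3 (C1: 17>-4, C2: 18>1, C3: 26>16, C4: 6>-5).
Nothing dominates a3: a1 at C1 (17>10); a2 at C1 (17>-4); a4 at C3 (26>14); a5 at C1 (17>14).
a4 is not dominated — it holds its own against a1 at C1 (18>10); a2 at C1 (18>-4); a3 at C1 (18>17); a5 at C1 (18>14).
a4 strictly dominates a5 — C1: 18>14, C2: 19>7, C3: 14>5, C4: 20>9.

a2, a5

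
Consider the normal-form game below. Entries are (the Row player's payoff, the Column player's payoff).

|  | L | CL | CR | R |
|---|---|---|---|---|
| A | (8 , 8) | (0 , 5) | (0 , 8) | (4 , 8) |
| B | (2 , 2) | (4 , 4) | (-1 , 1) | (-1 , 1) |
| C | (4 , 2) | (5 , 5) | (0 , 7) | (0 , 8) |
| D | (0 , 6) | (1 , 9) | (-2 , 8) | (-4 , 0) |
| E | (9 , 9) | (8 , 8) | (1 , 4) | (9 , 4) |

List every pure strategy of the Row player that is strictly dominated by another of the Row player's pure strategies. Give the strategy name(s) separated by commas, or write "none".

A, B, C, D

E strictly dominates A — L: 9>8, CL: 8>0, CR: 1>0, R: 9>4.
B: dominated, since C does at least as well everywhere (L: 4>2, CL: 5>4, CR: 0>-1, R: 0>-1).
C: dominated, since E does at least as well everywhere (L: 9>4, CL: 8>5, CR: 1>0, R: 9>0).
D is strictly dominated by B (L: 2>0, CL: 4>1, CR: -1>-2, R: -1>-4).
E: no other strategy beats it everywhere (A at L (9>8); B at L (9>2); C at L (9>4); D at L (9>0)).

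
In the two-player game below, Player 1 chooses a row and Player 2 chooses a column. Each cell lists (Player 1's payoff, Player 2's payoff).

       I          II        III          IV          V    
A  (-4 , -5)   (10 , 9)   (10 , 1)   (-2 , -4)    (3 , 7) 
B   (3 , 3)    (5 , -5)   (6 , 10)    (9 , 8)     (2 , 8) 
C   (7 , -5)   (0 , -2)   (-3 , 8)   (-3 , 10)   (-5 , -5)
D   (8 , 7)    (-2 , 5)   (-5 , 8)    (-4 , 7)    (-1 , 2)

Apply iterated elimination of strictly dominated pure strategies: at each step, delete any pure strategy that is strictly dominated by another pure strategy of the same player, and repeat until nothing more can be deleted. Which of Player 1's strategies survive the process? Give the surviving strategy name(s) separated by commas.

A

For Player 2, III strictly dominates I on the remaining rows (A: 1>-5, B: 10>3, C: 8>-5, D: 8>7); eliminate I.
Row C is eliminated: A beats it against every remaining column (II: 10>0, III: 10>-3, IV: -2>-3, V: 3>-5).
Row D is eliminated: A beats it against every remaining column (II: 10>-2, III: 10>-5, IV: -2>-4, V: 3>-1).
Column IV is eliminated: III beats it against every remaining row (A: 1>-4, B: 10>8).
Player 1's strategy B is strictly dominated by A (II: 10>5, III: 10>6, V: 3>2) and is removed.
Player 2's strategy III is strictly dominated by II (A: 9>1) and is removed.
Column V is eliminated: II beats it against every remaining row (A: 9>7).
Among the remaining strategies, none is strictly dominated by another pure strategy of the same player, so the elimination stops.
Surviving strategies — Player 1: {A}; Player 2: {II}.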